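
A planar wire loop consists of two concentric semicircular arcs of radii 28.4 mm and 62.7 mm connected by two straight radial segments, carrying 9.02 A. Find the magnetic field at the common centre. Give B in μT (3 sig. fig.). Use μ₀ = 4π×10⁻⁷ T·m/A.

B ≈ 54.6 μT

The radial connectors point toward the centre, so dl × r̂ = 0 and they contribute nothing.
Each semicircle gives μ₀I/(4R): inner arc 9.98×10⁻⁵ T, outer arc 4.52×10⁻⁵ T.
The two arcs carry current in opposite angular senses, so their fields oppose: B = |9.98×10⁻⁵ − 4.52×10⁻⁵| = 5.46×10⁻⁵ T.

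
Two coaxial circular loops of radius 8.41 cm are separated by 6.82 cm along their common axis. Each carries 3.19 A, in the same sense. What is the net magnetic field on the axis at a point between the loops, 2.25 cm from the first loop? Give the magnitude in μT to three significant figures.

B ≈ 37.7 μT

Each loop contributes B = μ₀IR²/[2(R²+z²)^(3/2)] on the axis, with z measured from that loop.
Loop 1 (z = 0.0225 m): B₁ = 2.15×10⁻⁵ T. Loop 2 (z = 0.0457 m): B₂ = 1.62×10⁻⁵ T.
The fields add: B = B₁ + B₂ = 3.77×10⁻⁵ T.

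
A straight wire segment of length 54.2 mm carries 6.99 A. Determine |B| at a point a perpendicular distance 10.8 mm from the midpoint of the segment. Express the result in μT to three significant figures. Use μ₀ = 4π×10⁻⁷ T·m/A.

For a finite straight segment, B = (μ₀I/4πd)(sinθ₁ + sinθ₂), where θ₁, θ₂ are the angles from the perpendicular to each end.
The perpendicular from the point meets the wire at its midpoint, so each end is L/2 = 0.0271 m away along the wire.
sinθ₁ = 0.0271/√(0.0271²+0.0108²) = 0.9289; sinθ₂ = 0.0271/√(0.0271²+0.0108²) = 0.9289.
B = (4π×10⁻⁷ × 6.99) / (4π × 0.0108) × (0.9289 + 0.9289) = 1.20×10⁻⁴ T.

B ≈ 120 μT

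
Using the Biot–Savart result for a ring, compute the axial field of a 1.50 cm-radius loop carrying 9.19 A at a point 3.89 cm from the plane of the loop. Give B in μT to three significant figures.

On the axis of a circular loop, B = μ₀IR² / [2(R²+z²)^(3/2)].
R² + z² = (0.015)² + (0.0389)² = 0.001738 m², and (R²+z²)^(3/2) = 7.25×10⁻⁵ m³.
B = (4π×10⁻⁷ × 9.19 × 0.000225) / (2 × 7.25×10⁻⁵) = 1.79×10⁻⁵ T.

B ≈ 17.9 μT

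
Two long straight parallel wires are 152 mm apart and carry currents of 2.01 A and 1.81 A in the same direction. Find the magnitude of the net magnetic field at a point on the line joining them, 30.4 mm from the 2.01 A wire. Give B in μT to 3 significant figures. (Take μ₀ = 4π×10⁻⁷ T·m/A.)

Each long wire gives B = μ₀I/(2πd). Distances are d₁ = 0.0304 m and d₂ = 0.1216 m.
B₁ = 1.32×10⁻⁵ T, B₂ = 2.98×10⁻⁶ T.
Between parallel currents the two contributions point in opposite directions, so they subtract. B = |B₁ − B₂| = |1.32×10⁻⁵ − 2.98×10⁻⁶| = 1.02×10⁻⁵ T.

B ≈ 10.2 μT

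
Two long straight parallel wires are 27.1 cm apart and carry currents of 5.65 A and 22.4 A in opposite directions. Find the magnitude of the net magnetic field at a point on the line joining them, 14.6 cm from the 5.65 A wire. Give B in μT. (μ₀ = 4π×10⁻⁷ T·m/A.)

Each long wire gives B = μ₀I/(2πd). Distances are d₁ = 0.146 m and d₂ = 0.125 m.
B₁ = 7.74×10⁻⁶ T, B₂ = 3.58×10⁻⁵ T.
Between antiparallel currents both contributions point the same way, so they add. B = B₁ + B₂ = 7.74×10⁻⁶ + 3.58×10⁻⁵ = 4.36×10⁻⁵ T.

B ≈ 43.6 μT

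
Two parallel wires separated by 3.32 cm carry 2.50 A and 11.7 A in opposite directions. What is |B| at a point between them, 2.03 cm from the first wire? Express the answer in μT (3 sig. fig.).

Each long wire gives B = μ₀I/(2πd). Distances are d₁ = 0.0203 m and d₂ = 0.0129 m.
B₁ = 2.46×10⁻⁵ T, B₂ = 1.81×10⁻⁴ T.
Between antiparallel currents both contributions point the same way, so they add. B = B₁ + B₂ = 2.46×10⁻⁵ + 1.81×10⁻⁴ = 2.06×10⁻⁴ T.

B ≈ 206 μT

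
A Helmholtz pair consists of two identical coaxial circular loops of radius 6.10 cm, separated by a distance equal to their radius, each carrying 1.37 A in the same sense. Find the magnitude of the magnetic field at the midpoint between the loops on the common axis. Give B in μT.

B ≈ 20.2 μT

Each loop contributes B = μ₀IR²/[2(R²+z²)^(3/2)] on the axis, with z measured from that loop.
Loop 1 (z = 0.0305 m): B₁ = 1.01×10⁻⁵ T. Loop 2 (z = 0.0305 m): B₂ = 1.01×10⁻⁵ T.
The fields add: B = B₁ + B₂ = 2.02×10⁻⁵ T.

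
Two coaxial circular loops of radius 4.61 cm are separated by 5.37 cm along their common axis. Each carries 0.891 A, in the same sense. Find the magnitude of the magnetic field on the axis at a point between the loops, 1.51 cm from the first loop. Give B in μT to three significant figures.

B ≈ 15.9 μT

Each loop contributes B = μ₀IR²/[2(R²+z²)^(3/2)] on the axis, with z measured from that loop.
Loop 1 (z = 0.0151 m): B₁ = 1.04×10⁻⁵ T. Loop 2 (z = 0.0386 m): B₂ = 5.47×10⁻⁶ T.
The fields add: B = B₁ + B₂ = 1.59×10⁻⁵ T.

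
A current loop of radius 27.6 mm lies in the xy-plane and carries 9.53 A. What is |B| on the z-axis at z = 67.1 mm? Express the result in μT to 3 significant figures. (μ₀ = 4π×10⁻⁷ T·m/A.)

B ≈ 11.9 μT

On the axis of a circular loop, B = μ₀IR² / [2(R²+z²)^(3/2)].
R² + z² = (0.0276)² + (0.0671)² = 0.005264 m², and (R²+z²)^(3/2) = 3.82×10⁻⁴ m³.
B = (4π×10⁻⁷ × 9.53 × 0.0007618) / (2 × 3.82×10⁻⁴) = 1.19×10⁻⁵ T.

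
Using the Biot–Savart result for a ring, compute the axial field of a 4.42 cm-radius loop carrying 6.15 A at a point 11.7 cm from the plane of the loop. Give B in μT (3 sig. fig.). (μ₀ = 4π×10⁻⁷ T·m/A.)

On the axis of a circular loop, B = μ₀IR² / [2(R²+z²)^(3/2)].
R² + z² = (0.0442)² + (0.117)² = 0.01564 m², and (R²+z²)^(3/2) = 1.96×10⁻³ m³.
B = (4π×10⁻⁷ × 6.15 × 0.001954) / (2 × 1.96×10⁻³) = 3.86×10⁻⁶ T.

B ≈ 3.86 μT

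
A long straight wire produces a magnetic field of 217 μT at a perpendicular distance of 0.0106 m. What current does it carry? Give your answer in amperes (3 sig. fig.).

I ≈ 11.5 A

For a long straight wire B = μ₀I/(2πd), so I = 2πdB/μ₀.
I = 2π × 0.0106 × 2.17×10⁻⁴ / (4π×10⁻⁷) = 11.5 A.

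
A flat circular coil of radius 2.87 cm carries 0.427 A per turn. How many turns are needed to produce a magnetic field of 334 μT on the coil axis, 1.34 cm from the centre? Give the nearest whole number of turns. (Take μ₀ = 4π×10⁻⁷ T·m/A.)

N = 48

For an N-turn coil, B = Nμ₀IR²/[2(R²+z²)^(3/2)]. A single turn gives B₁ = 6.95×10⁻⁶ T with R = 0.0287 m, z = 0.0134 m.
N = B/B₁ = 3.34×10⁻⁴ / 6.95×10⁻⁶ = 48.03.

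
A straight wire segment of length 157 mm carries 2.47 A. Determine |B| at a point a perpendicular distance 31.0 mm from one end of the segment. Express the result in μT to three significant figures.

For a finite straight segment, B = (μ₀I/4πd)(sinθ₁ + sinθ₂), where θ₁, θ₂ are the angles from the perpendicular to each end.
The perpendicular foot is at one end, so the two end-offsets along the wire are 0 and L = 0.157 m.
sinθ₁ = 0/√(0²+0.031²) = 0.0000; sinθ₂ = 0.157/√(0.157²+0.031²) = 0.9811.
B = (4π×10⁻⁷ × 2.47) / (4π × 0.031) × (0.0000 + 0.9811) = 7.82×10⁻⁶ T.

B ≈ 7.82 μT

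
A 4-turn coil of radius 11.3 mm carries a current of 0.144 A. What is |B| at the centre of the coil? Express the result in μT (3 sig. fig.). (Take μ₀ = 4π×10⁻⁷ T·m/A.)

For an N-turn flat coil, B = Nμ₀I/(2R) with R = 0.0113 m.
B = 4 × 8.01×10⁻⁶ T = 3.20×10⁻⁵ T.

B ≈ 32.0 μT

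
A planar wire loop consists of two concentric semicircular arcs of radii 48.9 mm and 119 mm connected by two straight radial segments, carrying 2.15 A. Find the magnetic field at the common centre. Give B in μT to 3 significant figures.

B ≈ 8.14 μT

The radial connectors point toward the centre, so dl × r̂ = 0 and they contribute nothing.
Each semicircle gives μ₀I/(4R): inner arc 1.38×10⁻⁵ T, outer arc 5.68×10⁻⁶ T.
The two arcs carry current in opposite angular senses, so their fields oppose: B = |1.38×10⁻⁵ − 5.68×10⁻⁶| = 8.14×10⁻⁶ T.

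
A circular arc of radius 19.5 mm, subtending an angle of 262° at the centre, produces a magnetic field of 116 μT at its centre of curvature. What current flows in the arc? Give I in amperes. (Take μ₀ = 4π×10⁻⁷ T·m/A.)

For a circular arc, B = μ₀Iφ/(4πR) with φ in radians; here φ = 4.573 rad.
So I = 4πRB/(μ₀φ) = 4π × 0.0195 × 1.16×10⁻⁴ / (4π×10⁻⁷ × 4.573) = 4.95 A.

I ≈ 4.95 A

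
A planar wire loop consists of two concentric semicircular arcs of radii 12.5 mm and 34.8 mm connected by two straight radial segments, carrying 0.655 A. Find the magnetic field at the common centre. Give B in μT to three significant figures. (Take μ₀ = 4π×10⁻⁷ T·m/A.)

B ≈ 10.5 μT

The radial connectors point toward the centre, so dl × r̂ = 0 and they contribute nothing.
Each semicircle gives μ₀I/(4R): inner arc 1.65×10⁻⁵ T, outer arc 5.91×10⁻⁶ T.
The two arcs carry current in opposite angular senses, so their fields oppose: B = |1.65×10⁻⁵ − 5.91×10⁻⁶| = 1.05×10⁻⁵ T.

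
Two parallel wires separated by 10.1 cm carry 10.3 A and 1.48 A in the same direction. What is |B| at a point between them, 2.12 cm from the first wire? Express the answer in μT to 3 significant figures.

B ≈ 93.5 μT

Each long wire gives B = μ₀I/(2πd). Distances are d₁ = 0.0212 m and d₂ = 0.0798 m.
B₁ = 9.72×10⁻⁵ T, B₂ = 3.71×10⁻⁶ T.
Between parallel currents the two contributions point in opposite directions, so they subtract. B = |B₁ − B₂| = |9.72×10⁻⁵ − 3.71×10⁻⁶| = 9.35×10⁻⁵ T.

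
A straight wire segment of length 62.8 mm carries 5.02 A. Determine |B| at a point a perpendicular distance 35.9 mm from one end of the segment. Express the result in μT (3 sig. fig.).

For a finite straight segment, B = (μ₀I/4πd)(sinθ₁ + sinθ₂), where θ₁, θ₂ are the angles from the perpendicular to each end.
The perpendicular foot is at one end, so the two end-offsets along the wire are 0 and L = 0.0628 m.
sinθ₁ = 0/√(0²+0.0359²) = 0.0000; sinθ₂ = 0.0628/√(0.0628²+0.0359²) = 0.8682.
B = (4π×10⁻⁷ × 5.02) / (4π × 0.0359) × (0.0000 + 0.8682) = 1.21×10⁻⁵ T.

B ≈ 12.1 μT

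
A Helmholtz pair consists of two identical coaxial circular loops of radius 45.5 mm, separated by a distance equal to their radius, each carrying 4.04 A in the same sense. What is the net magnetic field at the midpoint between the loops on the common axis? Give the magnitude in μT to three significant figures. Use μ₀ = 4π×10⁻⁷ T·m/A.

Each loop contributes B = μ₀IR²/[2(R²+z²)^(3/2)] on the axis, with z measured from that loop.
Loop 1 (z = 0.02275 m): B₁ = 3.99×10⁻⁵ T. Loop 2 (z = 0.02275 m): B₂ = 3.99×10⁻⁵ T.
The fields add: B = B₁ + B₂ = 7.98×10⁻⁵ T.

B ≈ 79.8 μT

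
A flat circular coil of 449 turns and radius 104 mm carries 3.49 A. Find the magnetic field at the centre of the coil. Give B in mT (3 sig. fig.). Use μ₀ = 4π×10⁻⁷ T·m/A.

B ≈ 9.47 mT

For an N-turn flat coil, B = Nμ₀I/(2R) with R = 0.104 m.
B = 449 × 2.11×10⁻⁵ T = 9.47×10⁻³ T.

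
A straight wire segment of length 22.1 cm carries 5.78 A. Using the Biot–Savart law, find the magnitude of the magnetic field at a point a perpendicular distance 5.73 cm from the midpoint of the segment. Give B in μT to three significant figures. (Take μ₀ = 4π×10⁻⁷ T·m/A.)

For a finite straight segment, B = (μ₀I/4πd)(sinθ₁ + sinθ₂), where θ₁, θ₂ are the angles from the perpendicular to each end.
The perpendicular from the point meets the wire at its midpoint, so each end is L/2 = 0.1105 m away along the wire.
sinθ₁ = 0.1105/√(0.1105²+0.0573²) = 0.8877; sinθ₂ = 0.1105/√(0.1105²+0.0573²) = 0.8877.
B = (4π×10⁻⁷ × 5.78) / (4π × 0.0573) × (0.8877 + 0.8877) = 1.79×10⁻⁵ T.

B ≈ 17.9 μT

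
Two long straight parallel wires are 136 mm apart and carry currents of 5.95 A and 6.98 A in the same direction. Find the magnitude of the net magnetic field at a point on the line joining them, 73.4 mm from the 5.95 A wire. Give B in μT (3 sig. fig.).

B ≈ 6.09 μT

Each long wire gives B = μ₀I/(2πd). Distances are d₁ = 0.0734 m and d₂ = 0.0626 m.
B₁ = 1.62×10⁻⁵ T, B₂ = 2.23×10⁻⁵ T.
Between parallel currents the two contributions point in opposite directions, so they subtract. B = |B₁ − B₂| = |1.62×10⁻⁵ − 2.23×10⁻⁵| = 6.09×10⁻⁶ T.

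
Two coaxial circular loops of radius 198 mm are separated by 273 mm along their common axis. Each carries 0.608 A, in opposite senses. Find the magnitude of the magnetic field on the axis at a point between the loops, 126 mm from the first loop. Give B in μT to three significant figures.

B ≈ 0.160 μT

Each loop contributes B = μ₀IR²/[2(R²+z²)^(3/2)] on the axis, with z measured from that loop.
Loop 1 (z = 0.126 m): B₁ = 1.16×10⁻⁶ T. Loop 2 (z = 0.147 m): B₂ = 9.99×10⁻⁷ T.
The fields oppose: B = |B₁ − B₂| = 1.60×10⁻⁷ T.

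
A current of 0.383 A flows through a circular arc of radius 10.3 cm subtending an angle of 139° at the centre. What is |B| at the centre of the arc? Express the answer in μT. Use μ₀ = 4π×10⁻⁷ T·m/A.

B ≈ 0.902 μT

The Biot–Savart field of a circular arc at its centre is B = μ₀Iφ/(4πR), with φ = 2.426 rad.
B = (4π×10⁻⁷ × 0.383 × 2.426) / (4π × 0.103) = 9.02×10⁻⁷ T.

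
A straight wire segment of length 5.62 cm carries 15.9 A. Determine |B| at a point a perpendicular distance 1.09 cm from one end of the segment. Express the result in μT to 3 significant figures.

For a finite straight segment, B = (μ₀I/4πd)(sinθ₁ + sinθ₂), where θ₁, θ₂ are the angles from the perpendicular to each end.
The perpendicular foot is at one end, so the two end-offsets along the wire are 0 and L = 0.0562 m.
sinθ₁ = 0/√(0²+0.0109²) = 0.0000; sinθ₂ = 0.0562/√(0.0562²+0.0109²) = 0.9817.
B = (4π×10⁻⁷ × 15.9) / (4π × 0.0109) × (0.0000 + 0.9817) = 1.43×10⁻⁴ T.

B ≈ 143 μT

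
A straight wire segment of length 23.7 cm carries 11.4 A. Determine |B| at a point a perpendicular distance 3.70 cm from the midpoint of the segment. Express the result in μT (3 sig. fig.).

B ≈ 58.8 μT

For a finite straight segment, B = (μ₀I/4πd)(sinθ₁ + sinθ₂), where θ₁, θ₂ are the angles from the perpendicular to each end.
The perpendicular from the point meets the wire at its midpoint, so each end is L/2 = 0.1185 m away along the wire.
sinθ₁ = 0.1185/√(0.1185²+0.037²) = 0.9546; sinθ₂ = 0.1185/√(0.1185²+0.037²) = 0.9546.
B = (4π×10⁻⁷ × 11.4) / (4π × 0.037) × (0.9546 + 0.9546) = 5.88×10⁻⁵ T.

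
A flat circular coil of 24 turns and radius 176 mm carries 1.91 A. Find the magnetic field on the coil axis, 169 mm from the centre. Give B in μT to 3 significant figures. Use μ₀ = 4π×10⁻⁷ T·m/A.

B ≈ 61.4 μT

For an N-turn flat coil, B = Nμ₀IR²/[2(R²+z²)^(3/2)] with R = 0.176 m, z = 0.169 m.
B = 24 × 2.56×10⁻⁶ T = 6.14×10⁻⁵ T.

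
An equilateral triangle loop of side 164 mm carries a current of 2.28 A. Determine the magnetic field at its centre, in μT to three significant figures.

B ≈ 25.0 μT

Each side is a finite straight segment at perpendicular distance d = a/(2 tan(π/3)) = 0.04734 m from the centre, with end-angles ±π/3.
One side contributes B₁ = (μ₀I/4πd)·2 sin(π/3) = 8.34×10⁻⁶ T.
All 3 sides add in the same direction: B = 3 × 8.34×10⁻⁶ = 2.50×10⁻⁵ T.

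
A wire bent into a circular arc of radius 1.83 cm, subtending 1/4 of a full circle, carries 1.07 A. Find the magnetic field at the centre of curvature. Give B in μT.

The Biot–Savart field of a circular arc at its centre is B = μ₀Iφ/(4πR), with φ = 1.571 rad.
B = (4π×10⁻⁷ × 1.07 × 1.571) / (4π × 0.0183) = 9.18×10⁻⁶ T.

B ≈ 9.18 μT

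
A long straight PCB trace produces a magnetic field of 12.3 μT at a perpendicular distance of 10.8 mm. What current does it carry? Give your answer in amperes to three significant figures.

For a long straight wire B = μ₀I/(2πd), so I = 2πdB/μ₀.
I = 2π × 0.0108 × 1.23×10⁻⁵ / (4π×10⁻⁷) = 0.664 A.

I ≈ 0.664 A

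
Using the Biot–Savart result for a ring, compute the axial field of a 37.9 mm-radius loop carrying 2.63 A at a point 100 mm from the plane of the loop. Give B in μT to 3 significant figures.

B ≈ 1.94 μT

On the axis of a circular loop, B = μ₀IR² / [2(R²+z²)^(3/2)].
R² + z² = (0.0379)² + (0.1)² = 0.01144 m², and (R²+z²)^(3/2) = 1.22×10⁻³ m³.
B = (4π×10⁻⁷ × 2.63 × 0.001436) / (2 × 1.22×10⁻³) = 1.94×10⁻⁶ T.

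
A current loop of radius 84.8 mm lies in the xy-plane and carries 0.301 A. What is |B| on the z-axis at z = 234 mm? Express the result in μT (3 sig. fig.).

B ≈ 0.0882 μT

On the axis of a circular loop, B = μ₀IR² / [2(R²+z²)^(3/2)].
R² + z² = (0.0848)² + (0.234)² = 0.06195 m², and (R²+z²)^(3/2) = 1.54×10⁻² m³.
B = (4π×10⁻⁷ × 0.301 × 0.007191) / (2 × 1.54×10⁻²) = 8.82×10⁻⁸ T.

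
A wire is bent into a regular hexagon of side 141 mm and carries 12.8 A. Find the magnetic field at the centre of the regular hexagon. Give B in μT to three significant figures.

Each side is a finite straight segment at perpendicular distance d = a/(2 tan(π/6)) = 0.1221 m from the centre, with end-angles ±π/6.
One side contributes B₁ = (μ₀I/4πd)·2 sin(π/6) = 1.05×10⁻⁵ T.
All 6 sides add in the same direction: B = 6 × 1.05×10⁻⁵ = 6.29×10⁻⁵ T.

B ≈ 62.9 μT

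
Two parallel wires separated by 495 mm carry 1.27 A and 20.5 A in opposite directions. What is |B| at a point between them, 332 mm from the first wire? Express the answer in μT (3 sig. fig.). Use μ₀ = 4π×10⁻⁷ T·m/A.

B ≈ 25.9 μT

Each long wire gives B = μ₀I/(2πd). Distances are d₁ = 0.332 m and d₂ = 0.163 m.
B₁ = 7.65×10⁻⁷ T, B₂ = 2.52×10⁻⁵ T.
Between antiparallel currents both contributions point the same way, so they add. B = B₁ + B₂ = 7.65×10⁻⁷ + 2.52×10⁻⁵ = 2.59×10⁻⁵ T.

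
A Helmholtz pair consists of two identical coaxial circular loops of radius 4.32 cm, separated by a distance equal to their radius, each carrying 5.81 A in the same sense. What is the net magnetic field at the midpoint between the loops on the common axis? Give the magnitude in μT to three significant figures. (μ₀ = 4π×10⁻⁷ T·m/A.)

Each loop contributes B = μ₀IR²/[2(R²+z²)^(3/2)] on the axis, with z measured from that loop.
Loop 1 (z = 0.0216 m): B₁ = 6.05×10⁻⁵ T. Loop 2 (z = 0.0216 m): B₂ = 6.05×10⁻⁵ T.
The fields add: B = B₁ + B₂ = 1.21×10⁻⁴ T.

B ≈ 121 μT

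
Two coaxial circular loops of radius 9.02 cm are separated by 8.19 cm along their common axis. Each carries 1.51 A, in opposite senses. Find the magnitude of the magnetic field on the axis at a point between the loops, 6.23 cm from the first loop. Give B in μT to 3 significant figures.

B ≈ 3.96 μT

Each loop contributes B = μ₀IR²/[2(R²+z²)^(3/2)] on the axis, with z measured from that loop.
Loop 1 (z = 0.0623 m): B₁ = 5.86×10⁻⁶ T. Loop 2 (z = 0.0196 m): B₂ = 9.82×10⁻⁶ T.
The fields oppose: B = |B₁ − B₂| = 3.96×10⁻⁶ T.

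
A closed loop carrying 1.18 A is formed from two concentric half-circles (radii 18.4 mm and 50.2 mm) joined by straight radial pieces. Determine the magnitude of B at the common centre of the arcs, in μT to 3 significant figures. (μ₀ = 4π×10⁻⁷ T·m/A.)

B ≈ 12.8 μT

The radial connectors point toward the centre, so dl × r̂ = 0 and they contribute nothing.
Each semicircle gives μ₀I/(4R): inner arc 2.01×10⁻⁵ T, outer arc 7.38×10⁻⁶ T.
The two arcs carry current in opposite angular senses, so their fields oppose: B = |2.01×10⁻⁵ − 7.38×10⁻⁶| = 1.28×10⁻⁵ T.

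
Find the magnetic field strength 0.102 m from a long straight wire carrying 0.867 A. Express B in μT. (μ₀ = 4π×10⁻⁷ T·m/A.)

For an infinitely long straight wire, B = μ₀I/(2πd).
B = (4π×10⁻⁷ × 0.867) / (2π × 0.102) = 1.70×10⁻⁶ T.

B ≈ 1.70 μT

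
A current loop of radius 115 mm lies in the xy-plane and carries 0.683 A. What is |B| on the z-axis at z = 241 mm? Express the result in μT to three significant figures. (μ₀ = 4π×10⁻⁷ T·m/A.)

B ≈ 0.298 μT

On the axis of a circular loop, B = μ₀IR² / [2(R²+z²)^(3/2)].
R² + z² = (0.115)² + (0.241)² = 0.07131 m², and (R²+z²)^(3/2) = 1.90×10⁻² m³.
B = (4π×10⁻⁷ × 0.683 × 0.01323) / (2 × 1.90×10⁻²) = 2.98×10⁻⁷ T.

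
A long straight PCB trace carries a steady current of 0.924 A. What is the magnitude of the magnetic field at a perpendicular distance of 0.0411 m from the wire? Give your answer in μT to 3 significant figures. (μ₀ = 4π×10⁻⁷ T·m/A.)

For an infinitely long straight wire, B = μ₀I/(2πd).
B = (4π×10⁻⁷ × 0.924) / (2π × 0.0411) = 4.50×10⁻⁶ T.

B ≈ 4.50 μT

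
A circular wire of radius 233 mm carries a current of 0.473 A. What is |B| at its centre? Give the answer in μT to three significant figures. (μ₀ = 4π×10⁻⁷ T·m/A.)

B ≈ 1.28 μT

At the centre of a circular loop the Biot–Savart law gives B = μ₀I/(2R).
B = (4π×10⁻⁷ × 0.473) / (2 × 0.233) = 1.28×10⁻⁶ T.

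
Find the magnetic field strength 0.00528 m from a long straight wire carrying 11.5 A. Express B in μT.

B ≈ 436 μT

For an infinitely long straight wire, B = μ₀I/(2πd).
B = (4π×10⁻⁷ × 11.5) / (2π × 0.00528) = 4.36×10⁻⁴ T.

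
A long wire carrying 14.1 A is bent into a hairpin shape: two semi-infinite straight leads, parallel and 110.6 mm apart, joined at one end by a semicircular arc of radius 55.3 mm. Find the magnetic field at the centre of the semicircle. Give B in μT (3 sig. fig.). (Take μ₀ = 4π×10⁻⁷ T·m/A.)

B ≈ 131 μT

The semicircular arc contributes B_arc = μ₀I·π/(4πR) = μ₀I/(4R) = 8.01×10⁻⁵ T.
Each semi-infinite lead is at perpendicular distance R = 0.0553 m from the centre, with the perpendicular foot at its near end, so it contributes μ₀I/(4πR); both point the same way, together 5.10×10⁻⁵ T.
Arc and leads all point the same direction: B = 8.01×10⁻⁵ + 5.10×10⁻⁵ = 1.31×10⁻⁴ T.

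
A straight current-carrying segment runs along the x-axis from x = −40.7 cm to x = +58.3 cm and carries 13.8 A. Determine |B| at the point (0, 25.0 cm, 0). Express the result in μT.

B ≈ 9.78 μT

For a finite straight segment, B = (μ₀I/4πd)(sinθ₁ + sinθ₂), where θ₁, θ₂ are the angles from the perpendicular to each end.
The perpendicular distance is d = 0.25 m; the end-offsets along the wire are a = 0.407 m and b = 0.583 m.
sinθ₁ = 0.407/√(0.407²+0.25²) = 0.8521; sinθ₂ = 0.583/√(0.583²+0.25²) = 0.9191.
B = (4π×10⁻⁷ × 13.8) / (4π × 0.25) × (0.8521 + 0.9191) = 9.78×10⁻⁶ T.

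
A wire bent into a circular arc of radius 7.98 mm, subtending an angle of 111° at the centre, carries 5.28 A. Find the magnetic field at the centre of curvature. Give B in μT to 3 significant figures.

The Biot–Savart field of a circular arc at its centre is B = μ₀Iφ/(4πR), with φ = 1.937 rad.
B = (4π×10⁻⁷ × 5.28 × 1.937) / (4π × 0.00798) = 1.28×10⁻⁴ T.

B ≈ 128 μT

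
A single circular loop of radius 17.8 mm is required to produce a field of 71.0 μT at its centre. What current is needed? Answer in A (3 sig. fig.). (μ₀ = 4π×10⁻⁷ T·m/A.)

I ≈ 2.01 A

At the centre of a circular loop B = μ₀I/(2R), so I = 2RB/μ₀.
With R = 0.0178 m, I = 2 × 0.0178 × 7.10×10⁻⁵ / (4π×10⁻⁷) = 2.01 A.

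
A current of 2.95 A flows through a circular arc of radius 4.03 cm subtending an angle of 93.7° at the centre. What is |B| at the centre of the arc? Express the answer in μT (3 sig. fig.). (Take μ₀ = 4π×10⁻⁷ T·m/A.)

B ≈ 12.0 μT

The Biot–Savart field of a circular arc at its centre is B = μ₀Iφ/(4πR), with φ = 1.635 rad.
B = (4π×10⁻⁷ × 2.95 × 1.635) / (4π × 0.0403) = 1.20×10⁻⁵ T.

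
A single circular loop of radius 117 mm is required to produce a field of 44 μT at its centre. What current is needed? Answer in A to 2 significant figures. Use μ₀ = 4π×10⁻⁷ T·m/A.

At the centre of a circular loop B = μ₀I/(2R), so I = 2RB/μ₀.
With R = 0.117 m, I = 2 × 0.117 × 4.40×10⁻⁵ / (4π×10⁻⁷) = 8.19 A.

I ≈ 8.2 A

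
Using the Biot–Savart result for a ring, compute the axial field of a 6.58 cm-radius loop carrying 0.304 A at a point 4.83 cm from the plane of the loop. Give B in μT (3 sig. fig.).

On the axis of a circular loop, B = μ₀IR² / [2(R²+z²)^(3/2)].
R² + z² = (0.0658)² + (0.0483)² = 0.006663 m², and (R²+z²)^(3/2) = 5.44×10⁻⁴ m³.
B = (4π×10⁻⁷ × 0.304 × 0.00433) / (2 × 5.44×10⁻⁴) = 1.52×10⁻⁶ T.

B ≈ 1.52 μT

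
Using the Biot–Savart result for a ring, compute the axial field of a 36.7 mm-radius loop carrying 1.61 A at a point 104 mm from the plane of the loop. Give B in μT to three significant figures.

B ≈ 1.02 μT

On the axis of a circular loop, B = μ₀IR² / [2(R²+z²)^(3/2)].
R² + z² = (0.0367)² + (0.104)² = 0.01216 m², and (R²+z²)^(3/2) = 1.34×10⁻³ m³.
B = (4π×10⁻⁷ × 1.61 × 0.001347) / (2 × 1.34×10⁻³) = 1.02×10⁻⁶ T.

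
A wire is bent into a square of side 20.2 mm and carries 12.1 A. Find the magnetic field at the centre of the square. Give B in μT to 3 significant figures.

Each side is a finite straight segment at perpendicular distance d = a/(2 tan(π/4)) = 0.0101 m from the centre, with end-angles ±π/4.
One side contributes B₁ = (μ₀I/4πd)·2 sin(π/4) = 1.69×10⁻⁴ T.
All 4 sides add in the same direction: B = 4 × 1.69×10⁻⁴ = 6.78×10⁻⁴ T.

B ≈ 678 μT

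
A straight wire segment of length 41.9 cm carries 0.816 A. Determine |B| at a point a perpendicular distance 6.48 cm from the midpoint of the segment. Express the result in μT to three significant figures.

For a finite straight segment, B = (μ₀I/4πd)(sinθ₁ + sinθ₂), where θ₁, θ₂ are the angles from the perpendicular to each end.
The perpendicular from the point meets the wire at its midpoint, so each end is L/2 = 0.2095 m away along the wire.
sinθ₁ = 0.2095/√(0.2095²+0.0648²) = 0.9553; sinθ₂ = 0.2095/√(0.2095²+0.0648²) = 0.9553.
B = (4π×10⁻⁷ × 0.816) / (4π × 0.0648) × (0.9553 + 0.9553) = 2.41×10⁻⁶ T.

B ≈ 2.41 μT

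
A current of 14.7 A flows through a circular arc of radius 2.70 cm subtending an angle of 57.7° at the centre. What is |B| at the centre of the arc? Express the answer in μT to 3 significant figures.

The Biot–Savart field of a circular arc at its centre is B = μ₀Iφ/(4πR), with φ = 1.007 rad.
B = (4π×10⁻⁷ × 14.7 × 1.007) / (4π × 0.027) = 5.48×10⁻⁵ T.

B ≈ 54.8 μT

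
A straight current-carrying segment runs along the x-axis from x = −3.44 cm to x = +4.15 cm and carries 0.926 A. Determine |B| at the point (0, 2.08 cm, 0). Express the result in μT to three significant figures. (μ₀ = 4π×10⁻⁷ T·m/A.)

For a finite straight segment, B = (μ₀I/4πd)(sinθ₁ + sinθ₂), where θ₁, θ₂ are the angles from the perpendicular to each end.
The perpendicular distance is d = 0.0208 m; the end-offsets along the wire are a = 0.0344 m and b = 0.0415 m.
sinθ₁ = 0.0344/√(0.0344²+0.0208²) = 0.8557; sinθ₂ = 0.0415/√(0.0415²+0.0208²) = 0.8940.
B = (4π×10⁻⁷ × 0.926) / (4π × 0.0208) × (0.8557 + 0.8940) = 7.79×10⁻⁶ T.

B ≈ 7.79 μT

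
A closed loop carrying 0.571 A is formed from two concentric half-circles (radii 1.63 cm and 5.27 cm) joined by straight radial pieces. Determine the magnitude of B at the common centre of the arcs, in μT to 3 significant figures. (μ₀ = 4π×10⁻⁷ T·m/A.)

The radial connectors point toward the centre, so dl × r̂ = 0 and they contribute nothing.
Each semicircle gives μ₀I/(4R): inner arc 1.10×10⁻⁵ T, outer arc 3.40×10⁻⁶ T.
The two arcs carry current in opposite angular senses, so their fields oppose: B = |1.10×10⁻⁵ − 3.40×10⁻⁶| = 7.60×10⁻⁶ T.

B ≈ 7.60 μT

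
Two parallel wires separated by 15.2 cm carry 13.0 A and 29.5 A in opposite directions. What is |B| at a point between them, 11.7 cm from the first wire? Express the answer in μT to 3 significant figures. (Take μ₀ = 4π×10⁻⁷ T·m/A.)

B ≈ 191 μT

Each long wire gives B = μ₀I/(2πd). Distances are d₁ = 0.117 m and d₂ = 0.035 m.
B₁ = 2.22×10⁻⁵ T, B₂ = 1.69×10⁻⁴ T.
Between antiparallel currents both contributions point the same way, so they add. B = B₁ + B₂ = 2.22×10⁻⁵ + 1.69×10⁻⁴ = 1.91×10⁻⁴ T.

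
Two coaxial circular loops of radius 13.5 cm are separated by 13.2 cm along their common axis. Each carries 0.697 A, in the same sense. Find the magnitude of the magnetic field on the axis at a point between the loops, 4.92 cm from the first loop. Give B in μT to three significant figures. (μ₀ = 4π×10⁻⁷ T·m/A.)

Each loop contributes B = μ₀IR²/[2(R²+z²)^(3/2)] on the axis, with z measured from that loop.
Loop 1 (z = 0.0492 m): B₁ = 2.69×10⁻⁶ T. Loop 2 (z = 0.0828 m): B₂ = 2.01×10⁻⁶ T.
The fields add: B = B₁ + B₂ = 4.70×10⁻⁶ T.

B ≈ 4.70 μT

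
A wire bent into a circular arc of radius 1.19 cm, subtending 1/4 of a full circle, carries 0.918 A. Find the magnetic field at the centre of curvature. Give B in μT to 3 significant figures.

The Biot–Savart field of a circular arc at its centre is B = μ₀Iφ/(4πR), with φ = 1.571 rad.
B = (4π×10⁻⁷ × 0.918 × 1.571) / (4π × 0.0119) = 1.21×10⁻⁵ T.

B ≈ 12.1 μT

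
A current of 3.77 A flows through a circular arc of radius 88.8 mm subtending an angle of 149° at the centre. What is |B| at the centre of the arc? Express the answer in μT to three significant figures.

The Biot–Savart field of a circular arc at its centre is B = μ₀Iφ/(4πR), with φ = 2.601 rad.
B = (4π×10⁻⁷ × 3.77 × 2.601) / (4π × 0.0888) = 1.10×10⁻⁵ T.

B ≈ 11.0 μT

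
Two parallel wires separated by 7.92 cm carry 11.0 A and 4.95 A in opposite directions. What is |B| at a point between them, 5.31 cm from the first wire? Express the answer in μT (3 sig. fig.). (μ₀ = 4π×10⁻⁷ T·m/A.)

B ≈ 79.4 μT

Each long wire gives B = μ₀I/(2πd). Distances are d₁ = 0.0531 m and d₂ = 0.0261 m.
B₁ = 4.14×10⁻⁵ T, B₂ = 3.79×10⁻⁵ T.
Between antiparallel currents both contributions point the same way, so they add. B = B₁ + B₂ = 4.14×10⁻⁵ + 3.79×10⁻⁵ = 7.94×10⁻⁵ T.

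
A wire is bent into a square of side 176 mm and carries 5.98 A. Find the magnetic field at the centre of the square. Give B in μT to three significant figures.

B ≈ 38.4 μT

Each side is a finite straight segment at perpendicular distance d = a/(2 tan(π/4)) = 0.088 m from the centre, with end-angles ±π/4.
One side contributes B₁ = (μ₀I/4πd)·2 sin(π/4) = 9.61×10⁻⁶ T.
All 4 sides add in the same direction: B = 4 × 9.61×10⁻⁶ = 3.84×10⁻⁵ T.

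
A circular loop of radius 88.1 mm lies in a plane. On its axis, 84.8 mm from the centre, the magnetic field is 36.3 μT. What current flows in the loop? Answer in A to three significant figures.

On the axis of a loop, B = μ₀IR²/[2(R²+z²)^(3/2)], so I = 2B(R²+z²)^(3/2)/(μ₀R²).
R² + z² = 0.007762 + 0.007191 = 0.01495 m²; raised to 3/2 gives 1.83×10⁻³ m³.
I = 2 × 3.63×10⁻⁵ × 1.83×10⁻³ / (1.26×10⁻⁶ × 0.007762) = 13.6 A.

I ≈ 13.6 A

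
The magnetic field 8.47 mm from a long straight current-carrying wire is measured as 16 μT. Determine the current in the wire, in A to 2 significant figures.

I ≈ 0.68 A

For a long straight wire B = μ₀I/(2πd), so I = 2πdB/μ₀.
I = 2π × 0.00847 × 1.60×10⁻⁵ / (4π×10⁻⁷) = 0.678 A.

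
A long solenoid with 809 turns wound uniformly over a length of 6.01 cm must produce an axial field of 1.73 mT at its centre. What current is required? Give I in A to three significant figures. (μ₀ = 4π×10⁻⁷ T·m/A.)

Inside a long solenoid B = μ₀nI with n = 1.346×10⁴ m⁻¹, so I = B/(μ₀n).
I = 1.73×10⁻³ / (4π×10⁻⁷ × 1.346×10⁴) = 0.102 A.

I ≈ 0.102 A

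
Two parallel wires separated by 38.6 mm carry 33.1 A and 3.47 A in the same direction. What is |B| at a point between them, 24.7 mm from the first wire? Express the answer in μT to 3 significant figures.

Each long wire gives B = μ₀I/(2πd). Distances are d₁ = 0.0247 m and d₂ = 0.0139 m.
B₁ = 2.68×10⁻⁴ T, B₂ = 4.99×10⁻⁵ T.
Between parallel currents the two contributions point in opposite directions, so they subtract. B = |B₁ − B₂| = |2.68×10⁻⁴ − 4.99×10⁻⁵| = 2.18×10⁻⁴ T.

B ≈ 218 μT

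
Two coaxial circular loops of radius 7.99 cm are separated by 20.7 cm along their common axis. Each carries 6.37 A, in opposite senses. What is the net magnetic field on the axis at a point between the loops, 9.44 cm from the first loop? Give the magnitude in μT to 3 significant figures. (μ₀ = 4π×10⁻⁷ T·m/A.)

Each loop contributes B = μ₀IR²/[2(R²+z²)^(3/2)] on the axis, with z measured from that loop.
Loop 1 (z = 0.0944 m): B₁ = 1.35×10⁻⁵ T. Loop 2 (z = 0.1126 m): B₂ = 9.71×10⁻⁶ T.
The fields oppose: B = |B₁ − B₂| = 3.80×10⁻⁶ T.

B ≈ 3.80 μT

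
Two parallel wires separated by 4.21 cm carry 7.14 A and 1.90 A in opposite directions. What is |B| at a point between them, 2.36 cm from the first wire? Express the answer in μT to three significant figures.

B ≈ 81.0 μT

Each long wire gives B = μ₀I/(2πd). Distances are d₁ = 0.0236 m and d₂ = 0.0185 m.
B₁ = 6.05×10⁻⁵ T, B₂ = 2.05×10⁻⁵ T.
Between antiparallel currents both contributions point the same way, so they add. B = B₁ + B₂ = 6.05×10⁻⁵ + 2.05×10⁻⁵ = 8.10×10⁻⁵ T.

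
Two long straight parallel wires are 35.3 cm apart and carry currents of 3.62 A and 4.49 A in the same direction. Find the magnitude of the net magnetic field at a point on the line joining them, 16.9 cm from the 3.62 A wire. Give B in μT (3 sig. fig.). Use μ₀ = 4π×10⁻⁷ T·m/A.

Each long wire gives B = μ₀I/(2πd). Distances are d₁ = 0.169 m and d₂ = 0.184 m.
B₁ = 4.28×10⁻⁶ T, B₂ = 4.88×10⁻⁶ T.
Between parallel currents the two contributions point in opposite directions, so they subtract. B = |B₁ − B₂| = |4.28×10⁻⁶ − 4.88×10⁻⁶| = 5.96×10⁻⁷ T.

B ≈ 0.596 μT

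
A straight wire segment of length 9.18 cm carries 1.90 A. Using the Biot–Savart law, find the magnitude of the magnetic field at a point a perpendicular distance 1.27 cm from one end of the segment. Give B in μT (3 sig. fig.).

For a finite straight segment, B = (μ₀I/4πd)(sinθ₁ + sinθ₂), where θ₁, θ₂ are the angles from the perpendicular to each end.
The perpendicular foot is at one end, so the two end-offsets along the wire are 0 and L = 0.0918 m.
sinθ₁ = 0/√(0²+0.0127²) = 0.0000; sinθ₂ = 0.0918/√(0.0918²+0.0127²) = 0.9906.
B = (4π×10⁻⁷ × 1.90) / (4π × 0.0127) × (0.0000 + 0.9906) = 1.48×10⁻⁵ T.

B ≈ 14.8 μT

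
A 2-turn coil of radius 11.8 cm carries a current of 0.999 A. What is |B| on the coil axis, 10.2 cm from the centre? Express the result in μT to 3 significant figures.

For an N-turn flat coil, B = Nμ₀IR²/[2(R²+z²)^(3/2)] with R = 0.118 m, z = 0.102 m.
B = 2 × 2.30×10⁻⁶ T = 4.61×10⁻⁶ T.

B ≈ 4.61 μT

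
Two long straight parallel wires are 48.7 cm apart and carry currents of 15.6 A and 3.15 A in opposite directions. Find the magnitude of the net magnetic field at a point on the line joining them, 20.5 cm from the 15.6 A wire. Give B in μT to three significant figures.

B ≈ 17.5 μT

Each long wire gives B = μ₀I/(2πd). Distances are d₁ = 0.205 m and d₂ = 0.282 m.
B₁ = 1.52×10⁻⁵ T, B₂ = 2.23×10⁻⁶ T.
Between antiparallel currents both contributions point the same way, so they add. B = B₁ + B₂ = 1.52×10⁻⁵ + 2.23×10⁻⁶ = 1.75×10⁻⁵ T.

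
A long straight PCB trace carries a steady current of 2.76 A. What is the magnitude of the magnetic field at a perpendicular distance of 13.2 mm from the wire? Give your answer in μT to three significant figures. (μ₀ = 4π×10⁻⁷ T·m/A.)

For an infinitely long straight wire, B = μ₀I/(2πd).
B = (4π×10⁻⁷ × 2.76) / (2π × 0.0132) = 4.18×10⁻⁵ T.

B ≈ 41.8 μT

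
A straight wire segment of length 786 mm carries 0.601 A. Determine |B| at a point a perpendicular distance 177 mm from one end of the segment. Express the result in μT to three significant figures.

B ≈ 0.331 μT

For a finite straight segment, B = (μ₀I/4πd)(sinθ₁ + sinθ₂), where θ₁, θ₂ are the angles from the perpendicular to each end.
The perpendicular foot is at one end, so the two end-offsets along the wire are 0 and L = 0.786 m.
sinθ₁ = 0/√(0²+0.177²) = 0.0000; sinθ₂ = 0.786/√(0.786²+0.177²) = 0.9756.
B = (4π×10⁻⁷ × 0.601) / (4π × 0.177) × (0.0000 + 0.9756) = 3.31×10⁻⁷ T.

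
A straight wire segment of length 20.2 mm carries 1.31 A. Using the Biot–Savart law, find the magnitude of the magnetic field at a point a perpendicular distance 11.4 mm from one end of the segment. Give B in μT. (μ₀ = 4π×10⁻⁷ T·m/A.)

B ≈ 10.0 μT

For a finite straight segment, B = (μ₀I/4πd)(sinθ₁ + sinθ₂), where θ₁, θ₂ are the angles from the perpendicular to each end.
The perpendicular foot is at one end, so the two end-offsets along the wire are 0 and L = 0.0202 m.
sinθ₁ = 0/√(0²+0.0114²) = 0.0000; sinθ₂ = 0.0202/√(0.0202²+0.0114²) = 0.8709.
B = (4π×10⁻⁷ × 1.31) / (4π × 0.0114) × (0.0000 + 0.8709) = 1.00×10⁻⁵ T.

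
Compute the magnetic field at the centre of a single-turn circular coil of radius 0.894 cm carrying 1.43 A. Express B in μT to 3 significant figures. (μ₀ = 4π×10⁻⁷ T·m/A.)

At the centre of a circular loop the Biot–Savart law gives B = μ₀I/(2R).
B = (4π×10⁻⁷ × 1.43) / (2 × 0.00894) = 1.01×10⁻⁴ T.

B ≈ 101 μT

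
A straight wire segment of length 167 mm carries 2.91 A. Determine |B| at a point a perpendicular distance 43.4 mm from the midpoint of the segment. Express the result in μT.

For a finite straight segment, B = (μ₀I/4πd)(sinθ₁ + sinθ₂), where θ₁, θ₂ are the angles from the perpendicular to each end.
The perpendicular from the point meets the wire at its midpoint, so each end is L/2 = 0.0835 m away along the wire.
sinθ₁ = 0.0835/√(0.0835²+0.0434²) = 0.8873; sinθ₂ = 0.0835/√(0.0835²+0.0434²) = 0.8873.
B = (4π×10⁻⁷ × 2.91) / (4π × 0.0434) × (0.8873 + 0.8873) = 1.19×10⁻⁵ T.

B ≈ 11.9 μT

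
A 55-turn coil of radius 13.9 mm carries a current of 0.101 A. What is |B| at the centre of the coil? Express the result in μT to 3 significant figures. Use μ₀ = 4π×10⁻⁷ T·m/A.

B ≈ 251 μT

For an N-turn flat coil, B = Nμ₀I/(2R) with R = 0.0139 m.
B = 55 × 4.57×10⁻⁶ T = 2.51×10⁻⁴ T.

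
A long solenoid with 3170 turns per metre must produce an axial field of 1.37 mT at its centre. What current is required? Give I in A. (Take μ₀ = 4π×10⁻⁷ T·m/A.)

I ≈ 0.344 A

Inside a long solenoid B = μ₀nI with n = 3170 m⁻¹, so I = B/(μ₀n).
I = 1.37×10⁻³ / (4π×10⁻⁷ × 3170) = 0.344 A.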